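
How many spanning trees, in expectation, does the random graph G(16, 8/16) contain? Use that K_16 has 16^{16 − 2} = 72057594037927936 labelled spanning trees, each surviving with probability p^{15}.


K_16 has 16^{16 − 2} = 72057594037927936 labelled spanning trees.
For each such spanning tree H, let X_H = 1 if all 15 edges of H are present in G. Then P[X_H = 1] = p^{15} = (1/2)^{15} = 1/32768.
By linearity: E[X] = Σ_H E[X_H] = 72057594037927936 · p^{15} = 72057594037927936 · 1/32768 = 2199023255552.
Numerically: E[X] ≈ 2.199e+12.

E[X] = 72057594037927936 · (1/2)^{15} = 2199023255552 ≈ 2.199e+12.


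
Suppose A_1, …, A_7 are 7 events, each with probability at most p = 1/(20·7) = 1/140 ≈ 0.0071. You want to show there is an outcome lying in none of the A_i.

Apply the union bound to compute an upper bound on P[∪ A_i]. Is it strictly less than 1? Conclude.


Union bound: P[∪_{i=1}^{7} A_i] ≤ Σ_i P[A_i] ≤ 7·p = 7·(1/140) = 1/20.
Numerically: 1/20 ≈ 0.0500.
Is 1/20 < 1? YES.
Since P[∪ A_i] ≤ 1/20 < 1, the complement has P[∩ A_i^c] ≥ 1 − 1/20 = 19/20 > 0, so some outcome avoids every A_i.

7·p = 1/20 ≈ 0.0500; existence CERTIFIED by the union bound.


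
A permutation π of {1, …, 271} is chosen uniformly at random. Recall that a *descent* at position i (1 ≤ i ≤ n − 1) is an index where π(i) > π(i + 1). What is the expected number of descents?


Write X = Σ X_I over i = 1, …, 270, with X_I the indicator of one descent.
There are 270 indicators.
For each fixed i, the pair (π(i), π(i+1)) is a uniformly random ordered pair of distinct values from {1, …, 271}; by symmetry P[π(i) > π(i+1)] = 1/2.
By linearity: E[X] = 270 · (1/2) = (271 − 1) · (1/2) = 135 ≈ 135.0000.

E[X] = 135 = 135.0000.


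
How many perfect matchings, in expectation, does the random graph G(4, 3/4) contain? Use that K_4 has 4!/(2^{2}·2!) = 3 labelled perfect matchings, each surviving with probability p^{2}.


K_4 has 4!/(2^{2}·2!) = 3 labelled perfect matchings.
For each such perfect matching H, let X_H = 1 if all 2 edges of H are present in G. Then P[X_H = 1] = p^{2} = (3/4)^{2} = 9/16.
By linearity: E[X] = Σ_H E[X_H] = 3 · p^{2} = 3 · 9/16 = 27/16.
Numerically: E[X] ≈ 1.69.

E[X] = 3 · (3/4)^{2} = 27/16 ≈ 1.69.


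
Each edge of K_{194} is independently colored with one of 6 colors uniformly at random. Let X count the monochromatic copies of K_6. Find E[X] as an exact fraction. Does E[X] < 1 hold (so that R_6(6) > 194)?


E[X] = C(194, 6) · 6^{1 − 15} = 68482017072 · 6^{−14} = 68482017072/78364164096.
As a reduced fraction: E[X] = 475569563/544195584 ≈ 0.8739.
Is E[X] < 1? YES.
Since E[X] < 1, there exists a 6-coloring of K_{194} with no monochromatic K_6; hence R_6(6) > 194.

E[X] = 475569563/544195584 ≈ 0.8739; E[X] < 1, so R_6(6) > 194.


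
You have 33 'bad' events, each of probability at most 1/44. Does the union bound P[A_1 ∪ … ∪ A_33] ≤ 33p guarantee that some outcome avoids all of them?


Union bound: P[∪_{i=1}^{33} A_i] ≤ Σ_i P[A_i] ≤ 33·p = 33·(1/44) = 3/4.
Numerically: 3/4 ≈ 0.7500000.
Is 3/4 < 1? YES.
Since P[∪ A_i] ≤ 3/4 < 1, the complement has P[∩ A_i^c] ≥ 1 − 3/4 = 1/4 > 0, so some outcome avoids every A_i.

33·p = 3/4 ≈ 0.7500000; existence CERTIFIED by the union bound.


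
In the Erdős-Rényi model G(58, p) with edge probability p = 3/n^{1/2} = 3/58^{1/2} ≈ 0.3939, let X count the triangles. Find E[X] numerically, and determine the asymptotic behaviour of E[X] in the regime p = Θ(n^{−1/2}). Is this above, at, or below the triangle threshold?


Number of potential triangles: C(58, 3) = 30856.
Each occurs with probability p³ ≈ (0.3939)³ ≈ 6.112541e-02.
By linearity: E[X] = C(58, 3)·p³ ≈ 30856 · 6.112541e-02 ≈ 1886.0856.
Since α = 1/2 < 1, p = c/n^{1/2} ≫ 1/n is above the triangle threshold p ~ 1/n. Asymptotically E[X] ~ (c³/6)·n^{3(1−α)} = (3³/6)·n^{1.5} → ∞; triangles are abundant w.h.p.

E[X] ≈ 1886.0856; in regime p = Θ(1/n^{1/2}) E[X] diverges (above the triangle threshold p ~ 1/n).


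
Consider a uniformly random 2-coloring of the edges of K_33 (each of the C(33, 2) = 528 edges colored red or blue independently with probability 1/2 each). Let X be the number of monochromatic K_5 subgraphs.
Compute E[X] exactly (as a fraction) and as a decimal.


Let X = Σ_S X_S over the C(33, 5) = 237336 subsets S of size 5, where X_S = 1 if the K_5 on S is monochromatic.
For a fixed S, the K_5 on S has C(5, 2) = 10 edges. P[all 10 edges red] = (1/2)^10, and likewise for blue, so P[monochromatic] = 2·(1/2)^10 = 2^{1 − 10} = 1/512.
Summing: E[X] = C(33, 5) · 2^{1 − 10} = 237336 · 1/512 = 29667/64.
Numerically: E[X] ≈ 463.54688.

E[X] = C(33,5)·2^(1−C(5,2)) = 29667/64 ≈ 463.54688.


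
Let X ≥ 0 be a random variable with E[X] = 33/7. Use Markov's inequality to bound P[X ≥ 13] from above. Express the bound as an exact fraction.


μ = E[X] = 33/7, a = 13.
Markov: P[X ≥ 13] ≤ μ/a = (33/7)/13 = 33/91.
Numerically: ≈ 0.36264.
(Since a = 13 > μ = 4.71429, the bound 33/91 is < 1 and informative.)

P[X ≥ 13] ≤ 33/91 ≈ 0.36264.


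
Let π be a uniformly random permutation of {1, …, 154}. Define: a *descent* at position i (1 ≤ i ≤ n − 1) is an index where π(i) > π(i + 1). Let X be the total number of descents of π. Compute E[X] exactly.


Write X = Σ X_I over i = 1, …, 153, with X_I the indicator of one descent.
There are 153 indicators.
For each fixed i, the pair (π(i), π(i+1)) is a uniformly random ordered pair of distinct values from {1, …, 154}; by symmetry P[π(i) > π(i+1)] = 1/2.
By linearity: E[X] = 153 · (1/2) = (154 − 1) · (1/2) = 153/2 ≈ 76.5000.

E[X] = 153/2 = 76.5000.


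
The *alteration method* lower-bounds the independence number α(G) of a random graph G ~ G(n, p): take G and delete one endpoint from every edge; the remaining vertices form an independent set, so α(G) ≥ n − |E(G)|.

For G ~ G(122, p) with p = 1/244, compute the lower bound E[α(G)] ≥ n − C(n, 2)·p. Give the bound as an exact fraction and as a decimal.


E[|E(G)|] = C(122, 2)·p = 7381 · (1/244) = 121/4.
E[α(G)] ≥ n − E[|E(G)|] = 122 − 121/4 = 367/4.
Numerically: ≈ 91.7500.
(This is only a lower bound; the true E[α(G)] may be larger.)

E[α(G)] ≥ 367/4 ≈ 91.7500.


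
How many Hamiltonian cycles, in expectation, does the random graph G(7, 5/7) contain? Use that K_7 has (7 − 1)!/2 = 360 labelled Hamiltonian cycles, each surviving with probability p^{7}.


K_7 has (7 − 1)!/2 = 360 labelled Hamiltonian cycles.
For each such Hamiltonian cycle H, let X_H = 1 if all 7 edges of H are present in G. Then P[X_H = 1] = p^{7} = (5/7)^{7} = 78125/823543.
By linearity of expectation: E[X] = Σ_H E[X_H] = 360 · p^{7} = 360 · 78125/823543 = 28125000/823543.
Numerically: E[X] ≈ 34.151.

E[X] = 360 · (5/7)^{7} = 28125000/823543 ≈ 34.151.


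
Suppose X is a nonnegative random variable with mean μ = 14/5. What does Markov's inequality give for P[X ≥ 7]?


μ = E[X] = 14/5, a = 7.
Markov: P[X ≥ 7] ≤ μ/a = (14/5)/7 = 2/5.
Numerically: ≈ 0.400000.
(Since a = 7 > μ = 2.800000, the bound 2/5 is < 1 and informative.)

P[X ≥ 7] ≤ 2/5 ≈ 0.400000.


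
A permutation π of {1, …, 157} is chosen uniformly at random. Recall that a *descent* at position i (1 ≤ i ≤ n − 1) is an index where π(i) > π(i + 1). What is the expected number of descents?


Write X = Σ X_I over i = 1, …, 156, with X_I the indicator of one descent.
There are 156 indicators.
For each fixed i, the pair (π(i), π(i+1)) is a uniformly random ordered pair of distinct values from {1, …, 157}; by symmetry P[π(i) > π(i+1)] = 1/2.
By linearity: E[X] = 156 · (1/2) = (157 − 1) · (1/2) = 78 ≈ 78.000.

E[X] = 78 = 78.000.


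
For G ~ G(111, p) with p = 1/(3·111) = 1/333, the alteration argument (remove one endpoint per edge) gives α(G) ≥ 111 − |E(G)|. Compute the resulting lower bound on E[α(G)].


E[|E(G)|] = C(111, 2)·p = 6105 · (1/333) = 55/3.
E[α(G)] ≥ n − E[|E(G)|] = 111 − 55/3 = 278/3.
Numerically: ≈ 92.6667.
(This is only a lower bound; the true E[α(G)] may be larger.)

E[α(G)] ≥ 278/3 ≈ 92.6667.


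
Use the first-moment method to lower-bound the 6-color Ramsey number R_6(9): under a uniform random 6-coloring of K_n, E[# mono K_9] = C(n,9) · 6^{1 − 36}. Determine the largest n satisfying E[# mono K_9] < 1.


We need C(n, 9) · 6^{1 − 36} < 1, i.e. C(n, 9) < 6^{36 − 1} = 1719070799748422591028658176.
Check values of n near the boundary:
  n = 4406: C(4406, 9) = 1710356485221788389505285700; 1710356485221788389505285700 < 1719070799748422591028658176? YES
  n = 4407: C(4407, 9) = 1713856532599459170657070050; 1713856532599459170657070050 < 1719070799748422591028658176? YES
  n = 4408: C(4408, 9) = 1717362945146264156457459600; 1717362945146264156457459600 < 1719070799748422591028658176? YES
  n = 4409: C(4409, 9) = 1720875732988608787686577131; 1720875732988608787686577131 < 1719070799748422591028658176? NO
  n = 4410: C(4410, 9) = 1724394906266704102180823710; 1724394906266704102180823710 < 1719070799748422591028658176? NO
The largest n with C(n, 9) < 1719070799748422591028658176 is n = 4408 (where E[X] = 35778394690547169926197075/35813974994758803979763712 ≈ 0.99901). Hence R_6(9) > 4408, i.e. R_6(9) ≥ 4409.

Largest n = 4408; hence R_6(9) > 4408.


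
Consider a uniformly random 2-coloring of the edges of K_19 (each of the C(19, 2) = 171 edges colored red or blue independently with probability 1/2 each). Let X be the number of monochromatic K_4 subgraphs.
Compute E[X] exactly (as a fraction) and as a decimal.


Let X = Σ_S X_S over the C(19, 4) = 3876 subsets S of size 4, where X_S = 1 if the K_4 on S is monochromatic.
For a fixed S, the K_4 on S has C(4, 2) = 6 edges. P[all 6 edges red] = (1/2)^6, and likewise for blue, so P[monochromatic] = 2·(1/2)^6 = 2^{1 − 6} = 1/32.
By linearity of expectation: E[X] = C(19, 4) · 2^{1 − 6} = 3876 · 1/32 = 969/8.
Numerically: E[X] ≈ 121.12500.

E[X] = C(19,4)·2^(1−C(4,2)) = 969/8 ≈ 121.12500.


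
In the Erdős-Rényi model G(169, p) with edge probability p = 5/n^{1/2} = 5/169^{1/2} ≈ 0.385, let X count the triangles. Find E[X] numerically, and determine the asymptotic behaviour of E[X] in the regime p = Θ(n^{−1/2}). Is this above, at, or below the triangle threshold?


Number of potential triangles: C(169, 3) = 790244.
Each occurs with probability p³ ≈ (0.385)³ ≈ 5.68958e-02.
By linearity: E[X] = C(169, 3)·p³ ≈ 790244 · 5.68958e-02 ≈ 44961.538.
Since α = 1/2 < 1, p = c/n^{1/2} ≫ 1/n is above the triangle threshold p ~ 1/n. Asymptotically E[X] ~ (c³/6)·n^{3(1−α)} = (5³/6)·n^{1.5} → ∞; triangles are abundant w.h.p.

E[X] ≈ 44961.538; in regime p = Θ(1/n^{1/2}) E[X] diverges (above the triangle threshold p ~ 1/n).


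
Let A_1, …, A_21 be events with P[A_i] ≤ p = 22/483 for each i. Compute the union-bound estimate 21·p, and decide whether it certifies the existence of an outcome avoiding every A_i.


Union bound: P[∪_{i=1}^{21} A_i] ≤ Σ_i P[A_i] ≤ 21·p = 21·(22/483) = 22/23.
Numerically: 22/23 ≈ 0.956522.
Is 22/23 < 1? YES.
Since P[∪ A_i] ≤ 22/23 < 1, the complement has P[∩ A_i^c] ≥ 1 − 22/23 = 1/23 > 0, so some outcome avoids every A_i.

21·p = 22/23 ≈ 0.956522; existence CERTIFIED by the union bound.


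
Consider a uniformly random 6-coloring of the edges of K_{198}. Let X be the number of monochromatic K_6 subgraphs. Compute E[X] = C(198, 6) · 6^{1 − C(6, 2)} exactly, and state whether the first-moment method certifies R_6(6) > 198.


E[X] = C(198, 6) · 6^{1 − 15} = 77526225777 · 6^{−14} = 77526225777/78364164096.
As a reduced fraction: E[X] = 25842075259/26121388032 ≈ 0.98931.
Is E[X] < 1? YES.
Since E[X] < 1, there exists a 6-coloring of K_{198} with no monochromatic K_6; hence R_6(6) > 198.

E[X] = 25842075259/26121388032 ≈ 0.98931; E[X] < 1, so R_6(6) > 198.


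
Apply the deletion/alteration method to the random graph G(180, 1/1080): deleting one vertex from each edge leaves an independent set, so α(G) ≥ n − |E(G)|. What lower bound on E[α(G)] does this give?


E[|E(G)|] = C(180, 2)·p = 16110 · (1/1080) = 179/12.
E[α(G)] ≥ n − E[|E(G)|] = 180 − 179/12 = 1981/12.
Numerically: ≈ 165.0833.
(This is only a lower bound; the true E[α(G)] may be larger.)

E[α(G)] ≥ 1981/12 ≈ 165.0833.


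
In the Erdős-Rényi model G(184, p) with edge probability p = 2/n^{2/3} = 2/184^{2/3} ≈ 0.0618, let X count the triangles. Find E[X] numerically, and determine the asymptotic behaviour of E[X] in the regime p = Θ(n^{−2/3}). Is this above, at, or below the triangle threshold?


Number of potential triangles: C(184, 3) = 1021384.
Each occurs with probability p³ ≈ (0.0618)³ ≈ 2.36295e-04.
By linearity: E[X] = C(184, 3)·p³ ≈ 1021384 · 2.36295e-04 ≈ 241.348.
Since α = 2/3 < 1, p = c/n^{2/3} ≫ 1/n is above the triangle threshold p ~ 1/n. Asymptotically E[X] ~ (c³/6)·n^{3(1−α)} = (2³/6)·n^{1} → ∞; triangles are abundant w.h.p.

E[X] ≈ 241.348; in regime p = Θ(1/n^{2/3}) E[X] diverges (above the triangle threshold p ~ 1/n).


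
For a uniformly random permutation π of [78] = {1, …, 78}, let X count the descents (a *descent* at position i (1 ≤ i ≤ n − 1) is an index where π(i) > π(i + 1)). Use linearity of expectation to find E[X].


Write X = Σ X_I over i = 1, …, 77, with X_I the indicator of one descent.
There are 77 indicators.
For each fixed i, the pair (π(i), π(i+1)) is a uniformly random ordered pair of distinct values from {1, …, 78}; by symmetry P[π(i) > π(i+1)] = 1/2.
By linearity: E[X] = 77 · (1/2) = (78 − 1) · (1/2) = 77/2 ≈ 38.500.

E[X] = 77/2 = 38.500.


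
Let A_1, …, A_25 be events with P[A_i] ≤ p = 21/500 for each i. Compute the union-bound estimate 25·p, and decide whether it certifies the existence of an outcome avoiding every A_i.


Union bound: P[∪_{i=1}^{25} A_i] ≤ Σ_i P[A_i] ≤ 25·p = 25·(21/500) = 21/20.
Numerically: 21/20 ≈ 1.05000.
Is 21/20 < 1? NO.
Since the bound 21/20 is ≥ 1, the union bound is uninformative here; it does NOT by itself certify existence.

25·p = 21/20 ≈ 1.05000; existence NOT certified by the union bound.


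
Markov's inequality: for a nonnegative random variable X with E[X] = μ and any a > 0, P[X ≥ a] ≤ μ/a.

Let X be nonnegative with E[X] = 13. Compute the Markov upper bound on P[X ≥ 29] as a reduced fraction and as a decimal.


μ = E[X] = 13, a = 29.
Markov: P[X ≥ 29] ≤ μ/a = (13)/29 = 13/29.
Numerically: ≈ 0.44828.
(Since a = 29 > μ = 13.00000, the bound 13/29 is < 1 and informative.)

P[X ≥ 29] ≤ 13/29 ≈ 0.44828.


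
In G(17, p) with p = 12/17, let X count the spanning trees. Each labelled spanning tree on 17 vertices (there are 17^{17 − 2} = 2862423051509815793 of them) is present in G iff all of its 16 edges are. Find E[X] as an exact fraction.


K_17 has 17^{17 − 2} = 2862423051509815793 labelled spanning trees.
For each such spanning tree H, let X_H = 1 if all 16 edges of H are present in G. Then P[X_H = 1] = p^{16} = (12/17)^{16} = 184884258895036416/48661191875666868481.
Summing the indicators: E[X] = Σ_H E[X_H] = 2862423051509815793 · p^{16} = 2862423051509815793 · 184884258895036416/48661191875666868481 = 184884258895036416/17.
Numerically: E[X] ≈ 1.0876e+16.

E[X] = 2862423051509815793 · (12/17)^{16} = 184884258895036416/17 ≈ 1.0876e+16.


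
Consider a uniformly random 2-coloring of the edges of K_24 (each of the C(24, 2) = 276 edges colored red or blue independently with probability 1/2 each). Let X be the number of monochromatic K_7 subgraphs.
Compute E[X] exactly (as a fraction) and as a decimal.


Let X = Σ_S X_S over the C(24, 7) = 346104 subsets S of size 7, where X_S = 1 if the K_7 on S is monochromatic.
For a fixed S, the K_7 on S has C(7, 2) = 21 edges. P[all 21 edges red] = (1/2)^21, and likewise for blue, so P[monochromatic] = 2·(1/2)^21 = 2^{1 − 21} = 1/1048576.
Summing: E[X] = C(24, 7) · 2^{1 − 21} = 346104 · 1/1048576 = 43263/131072.
Numerically: E[X] ≈ 0.330070.

E[X] = C(24,7)·2^(1−C(7,2)) = 43263/131072 ≈ 0.330070.


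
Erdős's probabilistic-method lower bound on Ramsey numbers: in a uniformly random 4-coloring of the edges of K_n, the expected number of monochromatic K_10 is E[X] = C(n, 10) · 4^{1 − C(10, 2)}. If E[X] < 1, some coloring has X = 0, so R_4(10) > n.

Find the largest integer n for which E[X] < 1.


We need C(n, 10) · 4^{1 − 45} < 1, i.e. C(n, 10) < 4^{45 − 1} = 309485009821345068724781056.
Check values of n near the boundary:
  n = 2022: C(2022, 10) = 307870445231474093395937796; 307870445231474093395937796 < 309485009821345068724781056? YES
  n = 2023: C(2023, 10) = 309399856285778485315440716; 309399856285778485315440716 < 309485009821345068724781056? YES
  n = 2024: C(2024, 10) = 310936101848269937576192656; 310936101848269937576192656 < 309485009821345068724781056? NO
  n = 2025: C(2025, 10) = 312479209053472269772600560; 312479209053472269772600560 < 309485009821345068724781056? NO
  n = 2026: C(2026, 10) = 314029205130126398094885285; 314029205130126398094885285 < 309485009821345068724781056? NO
The largest n with C(n, 10) < 309485009821345068724781056 is n = 2023 (where E[X] = 77349964071444621328860179/77371252455336267181195264 ≈ 1.000). Hence R_4(10) > 2023, i.e. R_4(10) ≥ 2024.

Largest n = 2023; hence R_4(10) > 2023.


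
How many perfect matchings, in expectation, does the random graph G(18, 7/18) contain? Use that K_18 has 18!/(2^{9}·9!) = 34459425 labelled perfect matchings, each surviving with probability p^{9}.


K_18 has 18!/(2^{9}·9!) = 34459425 labelled perfect matchings.
For each such perfect matching H, let X_H = 1 if all 9 edges of H are present in G. Then P[X_H = 1] = p^{9} = (7/18)^{9} = 40353607/198359290368.
By linearity: E[X] = Σ_H E[X_H] = 34459425 · p^{9} = 34459425 · 40353607/198359290368 = 17167433257975/2448880128.
Numerically: E[X] ≈ 7010.3.

E[X] = 34459425 · (7/18)^{9} = 17167433257975/2448880128 ≈ 7010.3.


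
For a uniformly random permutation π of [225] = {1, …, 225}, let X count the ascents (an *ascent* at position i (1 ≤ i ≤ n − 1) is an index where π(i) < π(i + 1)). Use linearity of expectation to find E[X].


Write X = Σ X_I over i = 1, …, 224, with X_I the indicator of one ascent.
There are 224 indicators.
For each fixed i, the pair (π(i), π(i+1)) is a uniformly random ordered pair of distinct values from {1, …, 225}; by symmetry P[π(i) < π(i+1)] = 1/2.
By linearity: E[X] = 224 · (1/2) = (225 − 1) · (1/2) = 112 ≈ 112.000.

E[X] = 112 = 112.000.


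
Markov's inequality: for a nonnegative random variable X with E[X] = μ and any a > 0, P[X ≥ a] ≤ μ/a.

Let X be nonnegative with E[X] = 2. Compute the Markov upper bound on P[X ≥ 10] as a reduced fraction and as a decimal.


μ = E[X] = 2, a = 10.
Markov: P[X ≥ 10] ≤ μ/a = (2)/10 = 1/5.
Numerically: ≈ 0.200.
(Since a = 10 > μ = 2.000, the bound 1/5 is < 1 and informative.)

P[X ≥ 10] ≤ 1/5 ≈ 0.200.


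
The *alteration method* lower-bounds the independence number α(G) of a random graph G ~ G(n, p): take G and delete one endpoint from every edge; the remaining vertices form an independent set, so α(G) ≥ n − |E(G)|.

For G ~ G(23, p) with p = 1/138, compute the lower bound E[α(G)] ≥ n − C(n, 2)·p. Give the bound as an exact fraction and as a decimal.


E[|E(G)|] = C(23, 2)·p = 253 · (1/138) = 11/6.
E[α(G)] ≥ n − E[|E(G)|] = 23 − 11/6 = 127/6.
Numerically: ≈ 21.1667.
(This is only a lower bound; the true E[α(G)] may be larger.)

E[α(G)] ≥ 127/6 ≈ 21.1667.


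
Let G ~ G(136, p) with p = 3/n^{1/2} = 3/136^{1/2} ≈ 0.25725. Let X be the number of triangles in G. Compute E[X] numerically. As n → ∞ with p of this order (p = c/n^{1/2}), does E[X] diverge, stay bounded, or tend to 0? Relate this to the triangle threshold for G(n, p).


Number of potential triangles: C(136, 3) = 410040.
Each occurs with probability p³ ≈ (0.25725)³ ≈ 1.7023757e-02.
By linearity: E[X] = C(136, 3)·p³ ≈ 410040 · 1.7023757e-02 ≈ 6980.42116.
Since α = 1/2 < 1, p = c/n^{1/2} ≫ 1/n is above the triangle threshold p ~ 1/n. Asymptotically E[X] ~ (c³/6)·n^{3(1−α)} = (3³/6)·n^{1.5} → ∞; triangles are abundant w.h.p.

E[X] ≈ 6980.42116; in regime p = Θ(1/n^{1/2}) E[X] diverges (above the triangle threshold p ~ 1/n).


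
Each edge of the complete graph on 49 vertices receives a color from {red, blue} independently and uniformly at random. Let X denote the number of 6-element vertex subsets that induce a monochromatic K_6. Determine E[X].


Let X = Σ_S X_S over the C(49, 6) = 13983816 subsets S of size 6, where X_S = 1 if the K_6 on S is monochromatic.
For a fixed S, the K_6 on S has C(6, 2) = 15 edges. P[all 15 edges red] = (1/2)^15, and likewise for blue, so P[monochromatic] = 2·(1/2)^15 = 2^{1 − 15} = 1/16384.
By linearity of expectation: E[X] = C(49, 6) · 2^{1 − 15} = 13983816 · 1/16384 = 1747977/2048.
Numerically: E[X] ≈ 853.504.

E[X] = C(49,6)·2^(1−C(6,2)) = 1747977/2048 ≈ 853.504.


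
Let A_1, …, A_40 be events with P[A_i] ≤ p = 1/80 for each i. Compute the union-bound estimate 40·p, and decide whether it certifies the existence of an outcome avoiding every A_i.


Union bound: P[∪_{i=1}^{40} A_i] ≤ Σ_i P[A_i] ≤ 40·p = 40·(1/80) = 1/2.
Numerically: 1/2 ≈ 0.500.
Is 1/2 < 1? YES.
Since P[∪ A_i] ≤ 1/2 < 1, the complement has P[∩ A_i^c] ≥ 1 − 1/2 = 1/2 > 0, so some outcome avoids every A_i.

40·p = 1/2 ≈ 0.500; existence CERTIFIED by the union bound.


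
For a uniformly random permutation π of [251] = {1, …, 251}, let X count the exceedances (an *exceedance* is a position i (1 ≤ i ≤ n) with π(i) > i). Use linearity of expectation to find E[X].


Write X = Σ_{i=1}^{251} X_i, where X_i = 1_{π(i) > i}.
For each fixed i, π(i) is uniform over {1, …, 251} (marginal of a uniform permutation), so P[π(i) > i] = (n − i)/n. Summing: Σ_{i=1}^{251} (n − i)/n = (0 + 1 + … + 250)/251 = 251(251 − 1)/(2·251) = (251 − 1)/2.
Hence E[X] = Σ_{i=1}^{251} (251 − i)/251 = 125 ≈ 125.000000.

E[X] = 125 = 125.000000.


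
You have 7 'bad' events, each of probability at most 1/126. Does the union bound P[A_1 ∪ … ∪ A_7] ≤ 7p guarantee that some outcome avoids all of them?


Union bound: P[∪_{i=1}^{7} A_i] ≤ Σ_i P[A_i] ≤ 7·p = 7·(1/126) = 1/18.
Numerically: 1/18 ≈ 0.055556.
Is 1/18 < 1? YES.
Since P[∪ A_i] ≤ 1/18 < 1, the complement has P[∩ A_i^c] ≥ 1 − 1/18 = 17/18 > 0, so some outcome avoids every A_i.

7·p = 1/18 ≈ 0.055556; existence CERTIFIED by the union bound.


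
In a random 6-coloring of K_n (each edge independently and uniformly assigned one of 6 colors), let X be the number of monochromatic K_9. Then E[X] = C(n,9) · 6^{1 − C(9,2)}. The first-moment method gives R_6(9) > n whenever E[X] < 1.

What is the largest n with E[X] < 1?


We need C(n, 9) · 6^{1 − 36} < 1, i.e. C(n, 9) < 6^{36 − 1} = 1719070799748422591028658176.
Check values of n near the boundary:
  n = 4405: C(4405, 9) = 1706862792900636302463627150; 1706862792900636302463627150 < 1719070799748422591028658176? YES
  n = 4406: C(4406, 9) = 1710356485221788389505285700; 1710356485221788389505285700 < 1719070799748422591028658176? YES
  n = 4407: C(4407, 9) = 1713856532599459170657070050; 1713856532599459170657070050 < 1719070799748422591028658176? YES
  n = 4408: C(4408, 9) = 1717362945146264156457459600; 1717362945146264156457459600 < 1719070799748422591028658176? YES
  n = 4409: C(4409, 9) = 1720875732988608787686577131; 1720875732988608787686577131 < 1719070799748422591028658176? NO
  n = 4410: C(4410, 9) = 1724394906266704102180823710; 1724394906266704102180823710 < 1719070799748422591028658176? NO
The largest n with C(n, 9) < 1719070799748422591028658176 is n = 4408 (where E[X] = 35778394690547169926197075/35813974994758803979763712 ≈ 0.999007). Hence R_6(9) > 4408, i.e. R_6(9) ≥ 4409.

Largest n = 4408; hence R_6(9) > 4408.


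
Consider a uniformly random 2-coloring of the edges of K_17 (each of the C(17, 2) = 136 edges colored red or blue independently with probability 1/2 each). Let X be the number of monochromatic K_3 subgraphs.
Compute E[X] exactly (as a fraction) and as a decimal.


Let X = Σ_S X_S over the C(17, 3) = 680 subsets S of size 3, where X_S = 1 if the K_3 on S is monochromatic.
For a fixed S, the K_3 on S has C(3, 2) = 3 edges. P[all 3 edges red] = (1/2)^3, and likewise for blue, so P[monochromatic] = 2·(1/2)^3 = 2^{1 − 3} = 1/4.
By linearity of expectation: E[X] = C(17, 3) · 2^{1 − 3} = 680 · 1/4 = 170.
Numerically: E[X] ≈ 170.0000.

E[X] = C(17,3)·2^(1−C(3,2)) = 170 ≈ 170.0000.


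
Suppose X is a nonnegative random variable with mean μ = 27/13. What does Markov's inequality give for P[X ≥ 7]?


μ = E[X] = 27/13, a = 7.
Markov: P[X ≥ 7] ≤ μ/a = (27/13)/7 = 27/91.
Numerically: ≈ 0.297.
(Since a = 7 > μ = 2.077, the bound 27/91 is < 1 and informative.)

P[X ≥ 7] ≤ 27/91 ≈ 0.297.


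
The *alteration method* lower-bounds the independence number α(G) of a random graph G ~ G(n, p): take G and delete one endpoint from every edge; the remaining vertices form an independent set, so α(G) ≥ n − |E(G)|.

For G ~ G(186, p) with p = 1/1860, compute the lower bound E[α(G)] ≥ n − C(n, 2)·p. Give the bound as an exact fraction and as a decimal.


E[|E(G)|] = C(186, 2)·p = 17205 · (1/1860) = 37/4.
E[α(G)] ≥ n − E[|E(G)|] = 186 − 37/4 = 707/4.
Numerically: ≈ 176.750000.
(This is only a lower bound; the true E[α(G)] may be larger.)

E[α(G)] ≥ 707/4 ≈ 176.750000.


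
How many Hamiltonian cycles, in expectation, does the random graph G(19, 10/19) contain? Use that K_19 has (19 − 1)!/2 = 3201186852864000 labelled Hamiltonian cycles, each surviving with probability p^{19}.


K_19 has (19 − 1)!/2 = 3201186852864000 labelled Hamiltonian cycles.
For each such Hamiltonian cycle H, let X_H = 1 if all 19 edges of H are present in G. Then P[X_H = 1] = p^{19} = (10/19)^{19} = 10000000000000000000/1978419655660313589123979.
By linearity: E[X] = Σ_H E[X_H] = 3201186852864000 · p^{19} = 3201186852864000 · 10000000000000000000/1978419655660313589123979 = 32011868528640000000000000000000000/1978419655660313589123979.
Numerically: E[X] ≈ 1.61805e+10.

E[X] = 3201186852864000 · (10/19)^{19} = 32011868528640000000000000000000000/1978419655660313589123979 ≈ 1.61805e+10.


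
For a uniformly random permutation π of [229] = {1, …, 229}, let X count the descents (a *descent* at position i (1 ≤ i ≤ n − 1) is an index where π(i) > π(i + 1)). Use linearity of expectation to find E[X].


Write X = Σ X_I over i = 1, …, 228, with X_I the indicator of one descent.
There are 228 indicators.
For each fixed i, the pair (π(i), π(i+1)) is a uniformly random ordered pair of distinct values from {1, …, 229}; by symmetry P[π(i) > π(i+1)] = 1/2.
By linearity: E[X] = 228 · (1/2) = (229 − 1) · (1/2) = 114 ≈ 114.00000.

E[X] = 114 = 114.00000.


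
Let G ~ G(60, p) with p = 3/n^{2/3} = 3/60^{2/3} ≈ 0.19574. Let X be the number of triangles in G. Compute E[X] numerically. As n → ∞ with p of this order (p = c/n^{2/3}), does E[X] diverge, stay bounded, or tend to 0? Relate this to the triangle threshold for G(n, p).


Number of potential triangles: C(60, 3) = 34220.
Each occurs with probability p³ ≈ (0.19574)³ ≈ 7.5000000e-03.
By linearity: E[X] = C(60, 3)·p³ ≈ 34220 · 7.5000000e-03 ≈ 256.65000.
Since α = 2/3 < 1, p = c/n^{2/3} ≫ 1/n is above the triangle threshold p ~ 1/n. Asymptotically E[X] ~ (c³/6)·n^{3(1−α)} = (3³/6)·n^{1} → ∞; triangles are abundant w.h.p.

E[X] ≈ 256.65000; in regime p = Θ(1/n^{2/3}) E[X] diverges (above the triangle threshold p ~ 1/n).


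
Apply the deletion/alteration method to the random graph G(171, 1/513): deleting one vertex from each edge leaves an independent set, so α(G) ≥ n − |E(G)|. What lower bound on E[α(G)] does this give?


E[|E(G)|] = C(171, 2)·p = 14535 · (1/513) = 85/3.
E[α(G)] ≥ n − E[|E(G)|] = 171 − 85/3 = 428/3.
Numerically: ≈ 142.66667.
(This is only a lower bound; the true E[α(G)] may be larger.)

E[α(G)] ≥ 428/3 ≈ 142.66667.


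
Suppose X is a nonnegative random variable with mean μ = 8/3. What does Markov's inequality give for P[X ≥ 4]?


μ = E[X] = 8/3, a = 4.
Markov: P[X ≥ 4] ≤ μ/a = (8/3)/4 = 2/3.
Numerically: ≈ 0.666667.
(Since a = 4 > μ = 2.666667, the bound 2/3 is < 1 and informative.)

P[X ≥ 4] ≤ 2/3 ≈ 0.666667.


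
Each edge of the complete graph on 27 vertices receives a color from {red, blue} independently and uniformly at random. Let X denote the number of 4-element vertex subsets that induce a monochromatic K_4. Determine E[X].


Let X = Σ_S X_S over the C(27, 4) = 17550 subsets S of size 4, where X_S = 1 if the K_4 on S is monochromatic.
For a fixed S, the K_4 on S has C(4, 2) = 6 edges. P[all 6 edges red] = (1/2)^6, and likewise for blue, so P[monochromatic] = 2·(1/2)^6 = 2^{1 − 6} = 1/32.
Summing: E[X] = C(27, 4) · 2^{1 − 6} = 17550 · 1/32 = 8775/16.
Numerically: E[X] ≈ 548.437500.

E[X] = C(27,4)·2^(1−C(4,2)) = 8775/16 ≈ 548.437500.


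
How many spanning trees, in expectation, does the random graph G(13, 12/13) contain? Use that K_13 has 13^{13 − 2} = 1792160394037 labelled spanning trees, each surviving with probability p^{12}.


K_13 has 13^{13 − 2} = 1792160394037 labelled spanning trees.
For each such spanning tree H, let X_H = 1 if all 12 edges of H are present in G. Then P[X_H = 1] = p^{12} = (12/13)^{12} = 8916100448256/23298085122481.
Summing the indicators: E[X] = Σ_H E[X_H] = 1792160394037 · p^{12} = 1792160394037 · 8916100448256/23298085122481 = 8916100448256/13.
Numerically: E[X] ≈ 6.86e+11.

E[X] = 1792160394037 · (12/13)^{12} = 8916100448256/13 ≈ 6.86e+11.


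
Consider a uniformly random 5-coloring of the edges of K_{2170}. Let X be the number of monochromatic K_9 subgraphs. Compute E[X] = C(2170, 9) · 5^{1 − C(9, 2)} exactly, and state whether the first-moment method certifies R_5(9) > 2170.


E[X] = C(2170, 9) · 5^{1 − 36} = 2891746779868845075610510 · 5^{−35} = 2891746779868845075610510/2910383045673370361328125.
As a reduced fraction: E[X] = 578349355973769015122102/582076609134674072265625 ≈ 0.994.
Is E[X] < 1? YES.
Since E[X] < 1, there exists a 5-coloring of K_{2170} with no monochromatic K_9; hence R_5(9) > 2170.

E[X] = 578349355973769015122102/582076609134674072265625 ≈ 0.994; E[X] < 1, so R_5(9) > 2170.


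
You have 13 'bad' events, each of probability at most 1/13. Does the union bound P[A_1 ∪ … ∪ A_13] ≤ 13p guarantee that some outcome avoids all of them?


Union bound: P[∪_{i=1}^{13} A_i] ≤ Σ_i P[A_i] ≤ 13·p = 13·(1/13) = 1.
Numerically: 1 ≈ 1.0000000.
Is 1 < 1? NO.
Since the bound 1 is ≥ 1, the union bound is uninformative here; it does NOT by itself certify existence.

13·p = 1 ≈ 1.0000000; existence NOT certified by the union bound.


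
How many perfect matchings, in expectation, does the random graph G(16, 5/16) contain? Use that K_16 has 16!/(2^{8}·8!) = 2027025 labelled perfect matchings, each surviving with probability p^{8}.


K_16 has 16!/(2^{8}·8!) = 2027025 labelled perfect matchings.
For each such perfect matching H, let X_H = 1 if all 8 edges of H are present in G. Then P[X_H = 1] = p^{8} = (5/16)^{8} = 390625/4294967296.
By linearity of expectation: E[X] = Σ_H E[X_H] = 2027025 · p^{8} = 2027025 · 390625/4294967296 = 791806640625/4294967296.
Numerically: E[X] ≈ 184.357.

E[X] = 2027025 · (5/16)^{8} = 791806640625/4294967296 ≈ 184.357.


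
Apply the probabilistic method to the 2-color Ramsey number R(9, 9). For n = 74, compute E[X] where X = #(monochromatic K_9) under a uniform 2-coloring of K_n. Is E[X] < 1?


E[X] = C(74, 9) · 2^{1 − 36} = 110524147514 · 2^{−35} = 110524147514/34359738368.
As a reduced fraction: E[X] = 55262073757/17179869184 ≈ 3.2166761.
Is E[X] < 1? NO.
Since E[X] ≥ 1, the first-moment bound is inconclusive at n = 74; it does NOT by itself certify R(9, 9) > 74.

E[X] = 55262073757/17179869184 ≈ 3.2166761; E[X] ≥ 1; first-moment method inconclusive here.


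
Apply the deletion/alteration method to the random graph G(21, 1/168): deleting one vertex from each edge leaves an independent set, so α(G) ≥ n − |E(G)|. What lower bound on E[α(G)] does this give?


E[|E(G)|] = C(21, 2)·p = 210 · (1/168) = 5/4.
E[α(G)] ≥ n − E[|E(G)|] = 21 − 5/4 = 79/4.
Numerically: ≈ 19.7500.
(This is only a lower bound; the true E[α(G)] may be larger.)

E[α(G)] ≥ 79/4 ≈ 19.7500.


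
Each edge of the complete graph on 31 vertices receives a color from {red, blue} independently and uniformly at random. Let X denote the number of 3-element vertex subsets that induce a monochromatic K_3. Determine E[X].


Let X = Σ_S X_S over the C(31, 3) = 4495 subsets S of size 3, where X_S = 1 if the K_3 on S is monochromatic.
For a fixed S, the K_3 on S has C(3, 2) = 3 edges. P[all 3 edges red] = (1/2)^3, and likewise for blue, so P[monochromatic] = 2·(1/2)^3 = 2^{1 − 3} = 1/4.
Summing: E[X] = C(31, 3) · 2^{1 − 3} = 4495 · 1/4 = 4495/4.
Numerically: E[X] ≈ 1123.750.

E[X] = C(31,3)·2^(1−C(3,2)) = 4495/4 ≈ 1123.750.


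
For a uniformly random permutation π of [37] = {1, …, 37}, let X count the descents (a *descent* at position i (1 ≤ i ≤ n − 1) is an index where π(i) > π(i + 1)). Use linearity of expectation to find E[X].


Write X = Σ X_I over i = 1, …, 36, with X_I the indicator of one descent.
There are 36 indicators.
For each fixed i, the pair (π(i), π(i+1)) is a uniformly random ordered pair of distinct values from {1, …, 37}; by symmetry P[π(i) > π(i+1)] = 1/2.
By linearity: E[X] = 36 · (1/2) = (37 − 1) · (1/2) = 18 ≈ 18.0000.

E[X] = 18 = 18.0000.


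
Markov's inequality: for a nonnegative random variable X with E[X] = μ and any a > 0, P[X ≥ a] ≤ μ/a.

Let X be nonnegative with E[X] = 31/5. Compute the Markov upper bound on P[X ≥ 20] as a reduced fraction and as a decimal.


μ = E[X] = 31/5, a = 20.
Markov: P[X ≥ 20] ≤ μ/a = (31/5)/20 = 31/100.
Numerically: ≈ 0.3100.
(Since a = 20 > μ = 6.2000, the bound 31/100 is < 1 and informative.)

P[X ≥ 20] ≤ 31/100 ≈ 0.3100.


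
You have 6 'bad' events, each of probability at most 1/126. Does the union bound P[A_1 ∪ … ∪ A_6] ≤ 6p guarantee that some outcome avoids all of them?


Union bound: P[∪_{i=1}^{6} A_i] ≤ Σ_i P[A_i] ≤ 6·p = 6·(1/126) = 1/21.
Numerically: 1/21 ≈ 0.0476190.
Is 1/21 < 1? YES.
Since P[∪ A_i] ≤ 1/21 < 1, the complement has P[∩ A_i^c] ≥ 1 − 1/21 = 20/21 > 0, so some outcome avoids every A_i.

6·p = 1/21 ≈ 0.0476190; existence CERTIFIED by the union bound.


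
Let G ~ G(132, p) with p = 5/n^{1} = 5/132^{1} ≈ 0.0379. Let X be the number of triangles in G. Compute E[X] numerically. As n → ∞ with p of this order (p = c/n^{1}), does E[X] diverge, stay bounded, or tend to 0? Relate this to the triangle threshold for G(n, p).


Number of potential triangles: C(132, 3) = 374660.
Each occurs with probability p³ ≈ (0.0379)³ ≈ 5.43486e-05.
By linearity: E[X] = C(132, 3)·p³ ≈ 374660 · 5.43486e-05 ≈ 20.362.
Here α = 1, so p = 5/n is exactly at the triangle threshold p ~ 1/n. Asymptotically E[X] → c³/6 = 5³/6 = 125/6 ≈ 20.833, a bounded constant. In this regime the triangle count is asymptotically Poisson(c³/6).

E[X] ≈ 20.362; in regime p = Θ(1/n^{1}) E[X] stays bounded (at the triangle threshold p ~ 1/n).


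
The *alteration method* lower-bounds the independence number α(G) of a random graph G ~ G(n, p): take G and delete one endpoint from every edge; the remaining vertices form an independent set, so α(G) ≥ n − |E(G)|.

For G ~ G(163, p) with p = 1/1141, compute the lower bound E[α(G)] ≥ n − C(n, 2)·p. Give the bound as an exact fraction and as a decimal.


E[|E(G)|] = C(163, 2)·p = 13203 · (1/1141) = 81/7.
E[α(G)] ≥ n − E[|E(G)|] = 163 − 81/7 = 1060/7.
Numerically: ≈ 151.42857.
(This is only a lower bound; the true E[α(G)] may be larger.)

E[α(G)] ≥ 1060/7 ≈ 151.42857.


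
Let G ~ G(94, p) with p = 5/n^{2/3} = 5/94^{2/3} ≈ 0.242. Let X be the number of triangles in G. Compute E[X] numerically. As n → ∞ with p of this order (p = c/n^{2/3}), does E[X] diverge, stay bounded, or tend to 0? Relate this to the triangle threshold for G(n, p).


Number of potential triangles: C(94, 3) = 134044.
Each occurs with probability p³ ≈ (0.242)³ ≈ 1.41467e-02.
By linearity: E[X] = C(94, 3)·p³ ≈ 134044 · 1.41467e-02 ≈ 1896.277.
Since α = 2/3 < 1, p = c/n^{2/3} ≫ 1/n is above the triangle threshold p ~ 1/n. Asymptotically E[X] ~ (c³/6)·n^{3(1−α)} = (5³/6)·n^{1} → ∞; triangles are abundant w.h.p.

E[X] ≈ 1896.277; in regime p = Θ(1/n^{2/3}) E[X] diverges (above the triangle threshold p ~ 1/n).


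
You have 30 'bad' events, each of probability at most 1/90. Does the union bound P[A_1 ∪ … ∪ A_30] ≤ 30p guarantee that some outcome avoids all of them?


Union bound: P[∪_{i=1}^{30} A_i] ≤ Σ_i P[A_i] ≤ 30·p = 30·(1/90) = 1/3.
Numerically: 1/3 ≈ 0.33333.
Is 1/3 < 1? YES.
Since P[∪ A_i] ≤ 1/3 < 1, the complement has P[∩ A_i^c] ≥ 1 − 1/3 = 2/3 > 0, so some outcome avoids every A_i.

30·p = 1/3 ≈ 0.33333; existence CERTIFIED by the union bound.


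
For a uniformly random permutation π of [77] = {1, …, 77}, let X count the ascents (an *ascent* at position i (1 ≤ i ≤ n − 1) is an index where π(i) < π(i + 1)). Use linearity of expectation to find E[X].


Write X = Σ X_I over i = 1, …, 76, with X_I the indicator of one ascent.
There are 76 indicators.
For each fixed i, the pair (π(i), π(i+1)) is a uniformly random ordered pair of distinct values from {1, …, 77}; by symmetry P[π(i) < π(i+1)] = 1/2.
By linearity: E[X] = 76 · (1/2) = (77 − 1) · (1/2) = 38 ≈ 38.000000.

E[X] = 38 = 38.000000.


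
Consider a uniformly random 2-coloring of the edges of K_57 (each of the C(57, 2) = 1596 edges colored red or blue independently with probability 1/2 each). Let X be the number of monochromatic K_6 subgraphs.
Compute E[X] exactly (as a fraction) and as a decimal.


Let X = Σ_S X_S over the C(57, 6) = 36288252 subsets S of size 6, where X_S = 1 if the K_6 on S is monochromatic.
For a fixed S, the K_6 on S has C(6, 2) = 15 edges. P[all 15 edges red] = (1/2)^15, and likewise for blue, so P[monochromatic] = 2·(1/2)^15 = 2^{1 − 15} = 1/16384.
Summing: E[X] = C(57, 6) · 2^{1 − 15} = 36288252 · 1/16384 = 9072063/4096.
Numerically: E[X] ≈ 2214.85913.

E[X] = C(57,6)·2^(1−C(6,2)) = 9072063/4096 ≈ 2214.85913.


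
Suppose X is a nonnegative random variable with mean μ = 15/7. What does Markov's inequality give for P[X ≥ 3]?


μ = E[X] = 15/7, a = 3.
Markov: P[X ≥ 3] ≤ μ/a = (15/7)/3 = 5/7.
Numerically: ≈ 0.714286.
(Since a = 3 > μ = 2.142857, the bound 5/7 is < 1 and informative.)

P[X ≥ 3] ≤ 5/7 ≈ 0.714286.


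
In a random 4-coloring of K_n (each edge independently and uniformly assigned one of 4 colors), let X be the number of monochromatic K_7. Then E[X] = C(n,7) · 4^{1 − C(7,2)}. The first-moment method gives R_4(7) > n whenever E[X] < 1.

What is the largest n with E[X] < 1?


We need C(n, 7) · 4^{1 − 21} < 1, i.e. C(n, 7) < 4^{21 − 1} = 1099511627776.
Check values of n near the boundary:
  n = 174: C(174, 7) = 847879782984; 847879782984 < 1099511627776? YES
  n = 175: C(175, 7) = 883208107275; 883208107275 < 1099511627776? YES
  n = 176: C(176, 7) = 919790691600; 919790691600 < 1099511627776? YES
  n = 177: C(177, 7) = 957664425960; 957664425960 < 1099511627776? YES
  n = 178: C(178, 7) = 996867063280; 996867063280 < 1099511627776? YES
  n = 179: C(179, 7) = 1037437234460; 1037437234460 < 1099511627776? YES
  n = 180: C(180, 7) = 1079414463600; 1079414463600 < 1099511627776? YES
  n = 181: C(181, 7) = 1122839183400; 1122839183400 < 1099511627776? NO
  n = 182: C(182, 7) = 1167752750736; 1167752750736 < 1099511627776? NO
  n = 183: C(183, 7) = 1214197462413; 1214197462413 < 1099511627776? NO
The largest n with C(n, 7) < 1099511627776 is n = 180 (where E[X] = 67463403975/68719476736 ≈ 0.982). Hence R_4(7) > 180, i.e. R_4(7) ≥ 181.

Largest n = 180; hence R_4(7) > 180.
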